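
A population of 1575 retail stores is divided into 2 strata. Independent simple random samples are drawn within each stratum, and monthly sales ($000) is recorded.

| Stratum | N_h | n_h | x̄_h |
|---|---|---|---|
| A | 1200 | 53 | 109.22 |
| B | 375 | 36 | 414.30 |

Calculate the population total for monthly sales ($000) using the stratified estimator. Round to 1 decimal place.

τ̂_st ≈ 286426.5

τ̂_st = Σ N_h x̄_h = 1200·109.22 + 375·414.30 = 286426.5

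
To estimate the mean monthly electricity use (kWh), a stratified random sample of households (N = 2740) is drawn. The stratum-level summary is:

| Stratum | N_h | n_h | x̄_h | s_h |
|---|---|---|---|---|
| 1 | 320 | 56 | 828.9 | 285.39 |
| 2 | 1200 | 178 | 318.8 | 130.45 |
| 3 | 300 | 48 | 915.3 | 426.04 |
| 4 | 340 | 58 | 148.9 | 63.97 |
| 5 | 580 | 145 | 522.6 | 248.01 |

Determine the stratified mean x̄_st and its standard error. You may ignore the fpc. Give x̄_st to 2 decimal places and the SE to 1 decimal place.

x̄_st ≈ 465.74, SE ≈ 10.2

x̄_st = Σ W_h x̄_h = (320·828.9 + 1200·318.8 + 300·915.3 + 340·148.9 + 580·522.6)/2740 = 465.74161
V̂(x̄_st) = Σ W_h² s_h²/n_h, with W_h = N_h/N and N = 2740:
  stratum 1: (320/2740)²·285.39²/56 = 19.8376
  stratum 2: (1200/2740)²·130.45²/178 = 18.3371
  stratum 3: (300/2740)²·426.04²/48 = 45.3316
  stratum 4: (340/2740)²·63.97²/58 = 1.08638
  stratum 5: (580/2740)²·248.01²/145 = 19.0075
V̂(x̄_st) = 103.6
SE(x̄_st) = √103.6 = 10.1784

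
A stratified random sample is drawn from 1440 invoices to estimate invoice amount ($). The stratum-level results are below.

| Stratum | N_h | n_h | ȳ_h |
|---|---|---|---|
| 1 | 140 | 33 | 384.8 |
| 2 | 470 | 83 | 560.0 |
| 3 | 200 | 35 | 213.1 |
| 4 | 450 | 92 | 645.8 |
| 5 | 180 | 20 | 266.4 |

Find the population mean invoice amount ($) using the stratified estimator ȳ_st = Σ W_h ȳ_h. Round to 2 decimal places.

ȳ_st ≈ 484.90

N = Σ N_h = 1440. Stratum weights W_h = N_h/N.
ȳ_st = (140·384.8 + 470·560.0 + 200·213.1 + 450·645.8 + 180·266.4) / 1440 = 484.8986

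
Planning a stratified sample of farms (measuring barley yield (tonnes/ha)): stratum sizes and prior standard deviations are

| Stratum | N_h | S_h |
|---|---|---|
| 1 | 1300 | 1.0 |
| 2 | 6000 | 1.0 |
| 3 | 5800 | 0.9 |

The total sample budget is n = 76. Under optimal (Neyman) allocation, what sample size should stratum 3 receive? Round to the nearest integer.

32

Neyman allocation: n_h = n · N_h S_h / Σ N_i S_i, with n = 76.
  stratum 1: N_h·S_h = 1300·1.0 = 1300.00
  stratum 2: N_h·S_h = 6000·1.0 = 6000.00
  stratum 3: N_h·S_h = 5800·0.9 = 5220.00
Σ N_h S_h = 12520.00
n for stratum 3 = 76·5220.00/12520.00 = 31.687 → 32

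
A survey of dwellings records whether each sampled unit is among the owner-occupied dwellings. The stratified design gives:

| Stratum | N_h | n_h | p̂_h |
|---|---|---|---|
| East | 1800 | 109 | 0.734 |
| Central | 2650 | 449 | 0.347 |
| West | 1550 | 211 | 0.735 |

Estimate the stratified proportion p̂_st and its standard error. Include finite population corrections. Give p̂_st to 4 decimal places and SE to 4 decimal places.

p̂_st ≈ 0.5633, SE ≈ 0.0170

N = 6000; stratum weights W_h = N_h/N.
p̂_st = Σ W_h p̂_h = (1800·0.734 + 2650·0.347 + 1550·0.735)/6000 = 0.56333
V̂(p̂_st) = Σ W_h² (1 − n_h/N_h) p̂_h(1−p̂_h)/(n_h−1):
  stratum East: (1800/6000)²·(1 − 109/1800)·0.734·0.266/108 = 0.000152851
  stratum Central: (2650/6000)²·(1 − 449/2650)·0.347·0.653/448 = 8.19461e-05
  stratum West: (1550/6000)²·(1 − 211/1550)·0.735·0.265/210 = 5.34717e-05
V̂(p̂_st) = 0.000288268; SE = √V̂ = 0.0169785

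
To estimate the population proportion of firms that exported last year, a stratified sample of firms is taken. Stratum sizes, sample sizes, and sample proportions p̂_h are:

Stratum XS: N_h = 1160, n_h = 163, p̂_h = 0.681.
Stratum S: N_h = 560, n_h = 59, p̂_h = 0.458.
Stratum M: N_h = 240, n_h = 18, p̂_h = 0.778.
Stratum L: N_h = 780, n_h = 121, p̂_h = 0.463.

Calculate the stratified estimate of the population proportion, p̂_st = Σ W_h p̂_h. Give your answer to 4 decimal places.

N = 2740; stratum weights W_h = N_h/N.
p̂_st = Σ W_h p̂_h = (1160·0.681 + 560·0.458 + 240·0.778 + 780·0.463)/2740 = 0.58186

p̂_st ≈ 0.5819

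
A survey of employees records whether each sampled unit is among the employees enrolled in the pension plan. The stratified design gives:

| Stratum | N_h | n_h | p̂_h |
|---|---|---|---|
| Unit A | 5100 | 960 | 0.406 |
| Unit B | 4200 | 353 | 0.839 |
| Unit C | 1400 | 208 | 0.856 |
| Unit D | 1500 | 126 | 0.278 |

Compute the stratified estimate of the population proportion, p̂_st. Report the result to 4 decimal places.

p̂_st ≈ 0.5910

N = 12200; stratum weights W_h = N_h/N.
p̂_st = Σ W_h p̂_h = (5100·0.406 + 4200·0.839 + 1400·0.856 + 1500·0.278)/12200 = 0.59097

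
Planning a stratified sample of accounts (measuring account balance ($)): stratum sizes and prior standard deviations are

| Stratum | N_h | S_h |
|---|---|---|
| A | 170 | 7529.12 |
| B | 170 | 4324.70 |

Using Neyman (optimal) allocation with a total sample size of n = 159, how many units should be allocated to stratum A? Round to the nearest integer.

Neyman allocation: n_h = n · N_h S_h / Σ N_i S_i, with n = 159.
  stratum A: N_h·S_h = 170·7529.12 = 1279950.40
  stratum B: N_h·S_h = 170·4324.70 = 735199.00
Σ N_h S_h = 2015149.40
n for stratum A = 159·1279950.40/2015149.40 = 100.991 → 101

101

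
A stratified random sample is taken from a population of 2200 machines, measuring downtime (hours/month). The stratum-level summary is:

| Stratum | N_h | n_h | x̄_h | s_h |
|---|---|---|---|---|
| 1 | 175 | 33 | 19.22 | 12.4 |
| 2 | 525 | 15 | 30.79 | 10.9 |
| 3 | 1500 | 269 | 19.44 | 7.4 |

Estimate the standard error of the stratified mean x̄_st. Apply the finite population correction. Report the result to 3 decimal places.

SE(x̄_st) ≈ 0.735

V̂(x̄_st) = Σ W_h² (1 − n_h/N_h) s_h²/n_h, with W_h = N_h/N and N = 2200:
  stratum 1: (175/2200)²·(1 − 33/175)·12.4²/33 = 0.0239227
  stratum 2: (525/2200)²·(1 − 15/525)·10.9²/15 = 0.438173
  stratum 3: (1500/2200)²·(1 − 269/1500)·7.4²/269 = 0.0776632
V̂(x̄_st) = 0.539759
SE(x̄_st) = √0.539759 = 0.734683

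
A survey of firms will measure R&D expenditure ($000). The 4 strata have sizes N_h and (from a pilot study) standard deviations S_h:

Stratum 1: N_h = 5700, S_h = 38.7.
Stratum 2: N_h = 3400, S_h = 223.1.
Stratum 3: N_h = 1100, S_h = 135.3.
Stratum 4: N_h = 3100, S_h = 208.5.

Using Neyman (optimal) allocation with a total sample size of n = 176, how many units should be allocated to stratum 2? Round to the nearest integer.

75

Neyman allocation: n_h = n · N_h S_h / Σ N_i S_i, with n = 176.
  stratum 1: N_h·S_h = 5700·38.7 = 220590.00
  stratum 2: N_h·S_h = 3400·223.1 = 758540.00
  stratum 3: N_h·S_h = 1100·135.3 = 148830.00
  stratum 4: N_h·S_h = 3100·208.5 = 646350.00
Σ N_h S_h = 1774310.00
n for stratum 2 = 176·758540.00/1774310.00 = 75.242 → 75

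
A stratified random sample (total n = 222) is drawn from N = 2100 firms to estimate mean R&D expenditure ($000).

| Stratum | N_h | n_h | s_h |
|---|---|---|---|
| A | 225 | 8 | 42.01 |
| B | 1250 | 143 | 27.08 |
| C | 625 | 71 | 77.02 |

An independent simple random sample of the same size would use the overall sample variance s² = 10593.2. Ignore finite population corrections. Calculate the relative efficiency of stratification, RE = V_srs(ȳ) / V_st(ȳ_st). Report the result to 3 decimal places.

V̂(ȳ_st) = Σ W_h² s_h²/n_h, with W_h = N_h/N and N = 2100:
  stratum A: (225/2100)²·42.01²/8 = 2.53246
  stratum B: (1250/2100)²·27.08²/143 = 1.81695
  stratum C: (625/2100)²·77.02²/71 = 7.40065
V_st = 11.7501
V_srs = s²/n = 10593.2/222 = 47.7171
Relative efficiency = V_srs / V_st = 47.7171/11.7501 = 4.0610

RE ≈ 4.061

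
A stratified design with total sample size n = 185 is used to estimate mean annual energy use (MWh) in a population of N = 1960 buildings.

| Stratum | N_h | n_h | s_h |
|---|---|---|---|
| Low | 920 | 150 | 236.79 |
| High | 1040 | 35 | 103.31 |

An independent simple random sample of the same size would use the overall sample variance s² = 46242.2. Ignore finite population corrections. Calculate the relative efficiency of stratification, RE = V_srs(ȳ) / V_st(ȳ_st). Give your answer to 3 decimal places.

V̂(ȳ_st) = Σ W_h² s_h²/n_h, with W_h = N_h/N and N = 1960:
  stratum Low: (920/1960)²·236.79²/150 = 82.3567
  stratum High: (1040/1960)²·103.31²/35 = 85.8561
V_st = 168.213
V_srs = s²/n = 46242.2/185 = 249.958
Relative efficiency = V_srs / V_st = 249.958/168.213 = 1.4860

RE ≈ 1.486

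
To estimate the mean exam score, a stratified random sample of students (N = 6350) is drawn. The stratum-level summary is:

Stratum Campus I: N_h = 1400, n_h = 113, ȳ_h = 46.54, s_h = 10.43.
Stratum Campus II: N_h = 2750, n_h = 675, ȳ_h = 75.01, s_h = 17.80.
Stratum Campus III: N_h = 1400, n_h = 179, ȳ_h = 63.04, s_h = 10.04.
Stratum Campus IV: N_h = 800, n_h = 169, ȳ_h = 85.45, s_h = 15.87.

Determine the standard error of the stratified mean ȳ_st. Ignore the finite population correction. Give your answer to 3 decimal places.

V̂(ȳ_st) = Σ W_h² s_h²/n_h, with W_h = N_h/N and N = 6350:
  stratum Campus I: (1400/6350)²·10.43²/113 = 0.0467949
  stratum Campus II: (2750/6350)²·17.80²/675 = 0.0880348
  stratum Campus III: (1400/6350)²·10.04²/179 = 0.027373
  stratum Campus IV: (800/6350)²·15.87²/169 = 0.0236537
V̂(ȳ_st) = 0.185856
SE(ȳ_st) = √0.185856 = 0.431111

SE(ȳ_st) ≈ 0.431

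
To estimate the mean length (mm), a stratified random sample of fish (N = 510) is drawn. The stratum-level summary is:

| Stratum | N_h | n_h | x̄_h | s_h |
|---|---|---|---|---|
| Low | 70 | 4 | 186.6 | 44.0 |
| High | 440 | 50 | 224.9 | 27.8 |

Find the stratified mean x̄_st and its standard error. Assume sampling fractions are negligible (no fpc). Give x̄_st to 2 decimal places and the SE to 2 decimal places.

x̄_st ≈ 219.64, SE ≈ 4.54

x̄_st = Σ W_h x̄_h = (70·186.6 + 440·224.9)/510 = 219.64314
V̂(x̄_st) = Σ W_h² s_h²/n_h, with W_h = N_h/N and N = 510:
  stratum Low: (70/510)²·44.0²/4 = 9.11803
  stratum High: (440/510)²·27.8²/50 = 11.5049
V̂(x̄_st) = 20.623
SE(x̄_st) = √20.623 = 4.54125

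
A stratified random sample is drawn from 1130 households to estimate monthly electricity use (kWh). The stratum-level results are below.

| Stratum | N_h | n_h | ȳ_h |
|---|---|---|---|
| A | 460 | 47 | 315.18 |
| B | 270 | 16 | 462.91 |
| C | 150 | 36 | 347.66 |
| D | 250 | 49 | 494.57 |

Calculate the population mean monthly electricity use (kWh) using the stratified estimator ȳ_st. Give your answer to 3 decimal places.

N = Σ N_h = 1130. Stratum weights W_h = N_h/N.
ȳ_st = (460·315.18 + 270·462.91 + 150·347.66 + 250·494.57) / 1130 = 394.47788

ȳ_st ≈ 394.478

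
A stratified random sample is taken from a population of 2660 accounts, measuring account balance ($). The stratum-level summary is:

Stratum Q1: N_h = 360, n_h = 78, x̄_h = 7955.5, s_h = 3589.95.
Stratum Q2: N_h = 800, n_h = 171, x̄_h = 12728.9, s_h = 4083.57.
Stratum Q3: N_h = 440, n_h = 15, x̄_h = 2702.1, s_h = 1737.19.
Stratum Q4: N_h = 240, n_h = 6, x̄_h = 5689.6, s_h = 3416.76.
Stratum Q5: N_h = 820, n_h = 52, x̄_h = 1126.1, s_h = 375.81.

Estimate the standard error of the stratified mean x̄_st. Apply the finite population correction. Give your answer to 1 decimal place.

SE(x̄_st) ≈ 174.1

V̂(x̄_st) = Σ W_h² (1 − n_h/N_h) s_h²/n_h, with W_h = N_h/N and N = 2660:
  stratum Q1: (360/2660)²·(1 − 78/360)·3589.95²/78 = 2370.67
  stratum Q2: (800/2660)²·(1 − 171/800)·4083.57²/171 = 6935.24
  stratum Q3: (440/2660)²·(1 − 15/440)·1737.19²/15 = 5317.18
  stratum Q4: (240/2660)²·(1 − 6/240)·3416.76²/6 = 15443.4
  stratum Q5: (820/2660)²·(1 − 52/820)·375.81²/52 = 241.738
V̂(x̄_st) = 30308.2
SE(x̄_st) = √30308.2 = 174.092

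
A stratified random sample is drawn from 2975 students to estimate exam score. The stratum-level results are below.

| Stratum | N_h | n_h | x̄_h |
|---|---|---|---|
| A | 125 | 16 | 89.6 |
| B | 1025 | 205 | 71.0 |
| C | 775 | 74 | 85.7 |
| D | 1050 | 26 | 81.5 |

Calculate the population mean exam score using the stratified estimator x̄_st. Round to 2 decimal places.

N = Σ N_h = 2975. Stratum weights W_h = N_h/N.
x̄_st = (125·89.6 + 1025·71.0 + 775·85.7 + 1050·81.5) / 2975 = 79.3168

x̄_st ≈ 79.32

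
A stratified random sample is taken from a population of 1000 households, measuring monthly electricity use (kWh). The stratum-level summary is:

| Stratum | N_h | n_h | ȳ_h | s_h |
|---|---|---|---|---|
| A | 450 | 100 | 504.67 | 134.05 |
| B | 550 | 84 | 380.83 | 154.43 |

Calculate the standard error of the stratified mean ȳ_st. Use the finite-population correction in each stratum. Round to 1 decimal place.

V̂(ȳ_st) = Σ W_h² (1 − n_h/N_h) s_h²/n_h, with W_h = N_h/N and N = 1000:
  stratum A: (450/1000)²·(1 − 100/450)·134.05²/100 = 28.3018
  stratum B: (550/1000)²·(1 − 84/550)·154.43²/84 = 72.7667
V̂(ȳ_st) = 101.069
SE(ȳ_st) = √101.069 = 10.0533

SE(ȳ_st) ≈ 10.1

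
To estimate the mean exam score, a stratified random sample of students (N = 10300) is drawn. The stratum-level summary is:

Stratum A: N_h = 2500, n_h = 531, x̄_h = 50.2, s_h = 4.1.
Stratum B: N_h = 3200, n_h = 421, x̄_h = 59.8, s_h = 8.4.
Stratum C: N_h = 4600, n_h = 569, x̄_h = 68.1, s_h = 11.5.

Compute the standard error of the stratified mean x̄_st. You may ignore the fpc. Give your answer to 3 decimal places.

V̂(x̄_st) = Σ W_h² s_h²/n_h, with W_h = N_h/N and N = 10300:
  stratum A: (2500/10300)²·4.1²/531 = 0.001865
  stratum B: (3200/10300)²·8.4²/421 = 0.0161771
  stratum C: (4600/10300)²·11.5²/569 = 0.046358
V̂(x̄_st) = 0.0644001
SE(x̄_st) = √0.0644001 = 0.253772

SE(x̄_st) ≈ 0.254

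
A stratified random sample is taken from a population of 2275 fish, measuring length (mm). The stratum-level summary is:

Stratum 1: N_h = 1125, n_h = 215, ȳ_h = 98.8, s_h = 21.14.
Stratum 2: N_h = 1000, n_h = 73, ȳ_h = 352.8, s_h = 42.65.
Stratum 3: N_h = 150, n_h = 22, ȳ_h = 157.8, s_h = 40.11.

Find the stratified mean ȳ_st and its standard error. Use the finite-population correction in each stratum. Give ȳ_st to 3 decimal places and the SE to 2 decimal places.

ȳ_st ≈ 214.338, SE ≈ 2.27

ȳ_st = Σ W_h ȳ_h = (1125·98.8 + 1000·352.8 + 150·157.8)/2275 = 214.33846
V̂(ȳ_st) = Σ W_h² (1 − n_h/N_h) s_h²/n_h, with W_h = N_h/N and N = 2275:
  stratum 1: (1125/2275)²·(1 − 215/1125)·21.14²/215 = 0.411152
  stratum 2: (1000/2275)²·(1 − 73/1000)·42.65²/73 = 4.46305
  stratum 3: (150/2275)²·(1 − 22/150)·40.11²/22 = 0.271282
V̂(ȳ_st) = 5.14549
SE(ȳ_st) = √5.14549 = 2.26837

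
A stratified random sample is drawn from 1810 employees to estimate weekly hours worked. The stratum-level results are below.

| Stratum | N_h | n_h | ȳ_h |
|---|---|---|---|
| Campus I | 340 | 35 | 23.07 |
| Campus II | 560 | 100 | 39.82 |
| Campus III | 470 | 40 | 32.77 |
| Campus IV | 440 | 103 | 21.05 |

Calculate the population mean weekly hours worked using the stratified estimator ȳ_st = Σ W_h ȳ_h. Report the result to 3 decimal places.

ȳ_st ≈ 30.280

N = Σ N_h = 1810. Stratum weights W_h = N_h/N.
ȳ_st = (340·23.07 + 560·39.82 + 470·32.77 + 440·21.05) / 1810 = 30.28006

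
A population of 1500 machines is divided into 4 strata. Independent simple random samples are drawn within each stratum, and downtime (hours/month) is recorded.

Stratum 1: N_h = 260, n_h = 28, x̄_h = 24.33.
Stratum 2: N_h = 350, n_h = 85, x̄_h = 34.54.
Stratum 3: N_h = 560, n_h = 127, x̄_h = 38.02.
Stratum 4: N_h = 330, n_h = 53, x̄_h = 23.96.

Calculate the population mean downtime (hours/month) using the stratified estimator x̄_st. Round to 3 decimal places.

N = Σ N_h = 1500. Stratum weights W_h = N_h/N.
x̄_st = (260·24.33 + 350·34.54 + 560·38.02 + 330·23.96) / 1500 = 31.74187

x̄_st ≈ 31.742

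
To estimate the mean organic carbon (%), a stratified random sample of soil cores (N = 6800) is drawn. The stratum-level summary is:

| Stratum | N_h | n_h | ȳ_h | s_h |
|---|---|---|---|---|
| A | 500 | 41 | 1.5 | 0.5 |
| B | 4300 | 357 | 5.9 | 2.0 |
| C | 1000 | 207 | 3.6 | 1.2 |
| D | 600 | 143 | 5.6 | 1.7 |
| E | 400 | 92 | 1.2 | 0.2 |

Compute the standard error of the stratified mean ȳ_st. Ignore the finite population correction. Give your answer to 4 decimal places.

V̂(ȳ_st) = Σ W_h² s_h²/n_h, with W_h = N_h/N and N = 6800:
  stratum A: (500/6800)²·0.5²/41 = 3.29669e-05
  stratum B: (4300/6800)²·2.0²/357 = 0.00448034
  stratum C: (1000/6800)²·1.2²/207 = 0.000150444
  stratum D: (600/6800)²·1.7²/143 = 0.000157343
  stratum E: (400/6800)²·0.2²/92 = 1.50444e-06
V̂(ȳ_st) = 0.0048226
SE(ȳ_st) = √0.0048226 = 0.0694449

SE(ȳ_st) ≈ 0.0694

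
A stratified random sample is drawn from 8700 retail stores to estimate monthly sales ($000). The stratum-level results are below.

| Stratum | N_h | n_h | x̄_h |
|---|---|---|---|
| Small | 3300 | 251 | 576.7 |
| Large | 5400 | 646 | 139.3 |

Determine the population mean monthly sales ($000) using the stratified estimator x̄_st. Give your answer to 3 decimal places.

x̄_st ≈ 305.210

N = Σ N_h = 8700. Stratum weights W_h = N_h/N.
x̄_st = (3300·576.7 + 5400·139.3) / 8700 = 305.21034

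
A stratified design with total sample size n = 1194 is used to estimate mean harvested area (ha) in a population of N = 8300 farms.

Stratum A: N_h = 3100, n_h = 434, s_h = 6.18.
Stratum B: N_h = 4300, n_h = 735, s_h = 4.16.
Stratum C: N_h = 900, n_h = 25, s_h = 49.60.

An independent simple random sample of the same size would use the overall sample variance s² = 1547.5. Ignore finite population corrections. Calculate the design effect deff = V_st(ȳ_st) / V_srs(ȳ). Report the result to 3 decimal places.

deff ≈ 0.907

V̂(ȳ_st) = Σ W_h² s_h²/n_h, with W_h = N_h/N and N = 8300:
  stratum A: (3100/8300)²·6.18²/434 = 0.0122759
  stratum B: (4300/8300)²·4.16²/735 = 0.00631946
  stratum C: (900/8300)²·49.60²/25 = 1.15705
V_st = 1.17565
V_srs = s²/n = 1547.5/1194 = 1.29606
deff = V_st / V_srs = 1.17565/1.29606 = 0.9071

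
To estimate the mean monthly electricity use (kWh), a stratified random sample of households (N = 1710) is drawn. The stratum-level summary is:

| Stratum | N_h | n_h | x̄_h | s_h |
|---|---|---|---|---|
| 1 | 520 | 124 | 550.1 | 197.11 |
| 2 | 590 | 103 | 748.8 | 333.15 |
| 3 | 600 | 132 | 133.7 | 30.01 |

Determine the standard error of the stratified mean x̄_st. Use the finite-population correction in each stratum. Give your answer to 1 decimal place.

V̂(x̄_st) = Σ W_h² (1 − n_h/N_h) s_h²/n_h, with W_h = N_h/N and N = 1710:
  stratum 1: (520/1710)²·(1 − 124/520)·197.11²/124 = 22.0649
  stratum 2: (590/1710)²·(1 − 103/590)·333.15²/103 = 105.884
  stratum 3: (600/1710)²·(1 − 132/600)·30.01²/132 = 0.655183
V̂(x̄_st) = 128.604
SE(x̄_st) = √128.604 = 11.3404

SE(x̄_st) ≈ 11.3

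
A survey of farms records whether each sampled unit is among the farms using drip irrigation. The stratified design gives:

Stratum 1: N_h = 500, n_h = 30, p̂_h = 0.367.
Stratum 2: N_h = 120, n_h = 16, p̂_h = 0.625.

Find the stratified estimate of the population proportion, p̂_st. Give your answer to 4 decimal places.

p̂_st ≈ 0.4169

N = 620; stratum weights W_h = N_h/N.
p̂_st = Σ W_h p̂_h = (500·0.367 + 120·0.625)/620 = 0.41694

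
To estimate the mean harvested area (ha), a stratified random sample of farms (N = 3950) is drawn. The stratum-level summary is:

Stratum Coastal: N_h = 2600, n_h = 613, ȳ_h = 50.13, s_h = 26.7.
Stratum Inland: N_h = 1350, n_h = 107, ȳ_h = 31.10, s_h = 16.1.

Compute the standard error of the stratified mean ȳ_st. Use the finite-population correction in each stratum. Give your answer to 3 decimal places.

SE(ȳ_st) ≈ 0.803

V̂(ȳ_st) = Σ W_h² (1 − n_h/N_h) s_h²/n_h, with W_h = N_h/N and N = 3950:
  stratum Coastal: (2600/3950)²·(1 − 613/2600)·26.7²/613 = 0.385069
  stratum Inland: (1350/3950)²·(1 − 107/1350)·16.1²/107 = 0.260543
V̂(ȳ_st) = 0.645612
SE(ȳ_st) = √0.645612 = 0.8035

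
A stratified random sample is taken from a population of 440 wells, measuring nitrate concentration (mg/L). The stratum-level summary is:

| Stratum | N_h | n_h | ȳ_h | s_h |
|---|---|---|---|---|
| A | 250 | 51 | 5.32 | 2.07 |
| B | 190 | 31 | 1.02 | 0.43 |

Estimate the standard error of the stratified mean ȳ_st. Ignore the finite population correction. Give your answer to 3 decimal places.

SE(ȳ_st) ≈ 0.168

V̂(ȳ_st) = Σ W_h² s_h²/n_h, with W_h = N_h/N and N = 440:
  stratum A: (250/440)²·2.07²/51 = 0.0271235
  stratum B: (190/440)²·0.43²/31 = 0.00111219
V̂(ȳ_st) = 0.0282357
SE(ȳ_st) = √0.0282357 = 0.168035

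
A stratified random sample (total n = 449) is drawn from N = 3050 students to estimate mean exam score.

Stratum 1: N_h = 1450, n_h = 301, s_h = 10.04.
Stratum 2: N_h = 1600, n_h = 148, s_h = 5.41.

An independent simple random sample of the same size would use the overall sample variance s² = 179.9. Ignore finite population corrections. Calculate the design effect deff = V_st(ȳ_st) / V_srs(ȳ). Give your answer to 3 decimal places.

V̂(ȳ_st) = Σ W_h² s_h²/n_h, with W_h = N_h/N and N = 3050:
  stratum 1: (1450/3050)²·10.04²/301 = 0.0756898
  stratum 2: (1600/3050)²·5.41²/148 = 0.0544218
V_st = 0.130112
V_srs = s²/n = 179.9/449 = 0.400668
deff = V_st / V_srs = 0.130112/0.400668 = 0.3247

deff ≈ 0.325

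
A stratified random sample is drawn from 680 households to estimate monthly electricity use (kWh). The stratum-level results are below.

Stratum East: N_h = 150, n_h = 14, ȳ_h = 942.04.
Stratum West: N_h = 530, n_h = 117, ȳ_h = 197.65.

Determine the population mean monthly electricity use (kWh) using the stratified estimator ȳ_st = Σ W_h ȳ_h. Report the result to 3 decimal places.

N = Σ N_h = 680. Stratum weights W_h = N_h/N.
ȳ_st = (150·942.04 + 530·197.65) / 680 = 361.85368

ȳ_st ≈ 361.854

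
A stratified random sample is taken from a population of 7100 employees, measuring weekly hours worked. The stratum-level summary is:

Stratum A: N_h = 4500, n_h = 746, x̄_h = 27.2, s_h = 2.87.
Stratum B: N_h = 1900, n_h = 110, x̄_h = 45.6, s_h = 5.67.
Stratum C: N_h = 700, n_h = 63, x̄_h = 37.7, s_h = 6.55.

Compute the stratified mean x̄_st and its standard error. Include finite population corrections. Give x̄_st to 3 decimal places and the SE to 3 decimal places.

x̄_st ≈ 33.159, SE ≈ 0.172

x̄_st = Σ W_h x̄_h = (4500·27.2 + 1900·45.6 + 700·37.7)/7100 = 33.15915
V̂(x̄_st) = Σ W_h² (1 − n_h/N_h) s_h²/n_h, with W_h = N_h/N and N = 7100:
  stratum A: (4500/7100)²·(1 − 746/4500)·2.87²/746 = 0.00370011
  stratum B: (1900/7100)²·(1 − 110/1900)·5.67²/110 = 0.019718
  stratum C: (700/7100)²·(1 − 63/700)·6.55²/63 = 0.00602369
V̂(x̄_st) = 0.0294418
SE(x̄_st) = √0.0294418 = 0.171586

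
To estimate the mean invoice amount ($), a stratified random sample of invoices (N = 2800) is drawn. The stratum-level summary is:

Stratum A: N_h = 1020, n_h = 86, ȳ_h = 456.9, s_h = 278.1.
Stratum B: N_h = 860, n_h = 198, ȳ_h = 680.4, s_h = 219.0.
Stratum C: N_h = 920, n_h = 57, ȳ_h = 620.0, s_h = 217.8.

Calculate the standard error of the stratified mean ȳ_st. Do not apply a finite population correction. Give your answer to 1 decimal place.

V̂(ȳ_st) = Σ W_h² s_h²/n_h, with W_h = N_h/N and N = 2800:
  stratum A: (1020/2800)²·278.1²/86 = 119.34
  stratum B: (860/2800)²·219.0²/198 = 22.8509
  stratum C: (920/2800)²·217.8²/57 = 89.8464
V̂(ȳ_st) = 232.038
SE(ȳ_st) = √232.038 = 15.2328

SE(ȳ_st) ≈ 15.2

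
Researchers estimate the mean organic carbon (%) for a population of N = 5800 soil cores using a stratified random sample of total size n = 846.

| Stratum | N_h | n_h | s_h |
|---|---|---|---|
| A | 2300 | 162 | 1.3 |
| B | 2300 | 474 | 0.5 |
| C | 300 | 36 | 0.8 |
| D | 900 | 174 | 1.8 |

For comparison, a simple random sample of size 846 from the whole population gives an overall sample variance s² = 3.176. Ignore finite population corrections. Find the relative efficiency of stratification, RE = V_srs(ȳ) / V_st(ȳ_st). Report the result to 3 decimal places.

RE ≈ 1.692

V̂(ȳ_st) = Σ W_h² s_h²/n_h, with W_h = N_h/N and N = 5800:
  stratum A: (2300/5800)²·1.3²/162 = 0.00164048
  stratum B: (2300/5800)²·0.5²/474 = 8.29395e-05
  stratum C: (300/5800)²·0.8²/36 = 4.75624e-05
  stratum D: (900/5800)²·1.8²/174 = 0.000448358
V_st = 0.00221934
V_srs = s²/n = 3.176/846 = 0.00375414
Relative efficiency = V_srs / V_st = 0.00375414/0.00221934 = 1.6916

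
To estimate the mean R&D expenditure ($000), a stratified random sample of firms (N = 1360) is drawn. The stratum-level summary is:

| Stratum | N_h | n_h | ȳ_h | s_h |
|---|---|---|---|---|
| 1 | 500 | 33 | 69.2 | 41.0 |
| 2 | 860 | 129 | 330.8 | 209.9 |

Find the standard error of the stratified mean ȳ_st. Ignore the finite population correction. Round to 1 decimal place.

V̂(ȳ_st) = Σ W_h² s_h²/n_h, with W_h = N_h/N and N = 1360:
  stratum 1: (500/1360)²·41.0²/33 = 6.88519
  stratum 2: (860/1360)²·209.9²/129 = 136.57
V̂(ȳ_st) = 143.455
SE(ȳ_st) = √143.455 = 11.9773

SE(ȳ_st) ≈ 12.0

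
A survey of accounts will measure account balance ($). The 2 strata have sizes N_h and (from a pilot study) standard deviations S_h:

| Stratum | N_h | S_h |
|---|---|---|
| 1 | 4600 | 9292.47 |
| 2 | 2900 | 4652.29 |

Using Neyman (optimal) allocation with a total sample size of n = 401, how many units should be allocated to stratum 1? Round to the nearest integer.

305

Neyman allocation: n_h = n · N_h S_h / Σ N_i S_i, with n = 401.
  stratum 1: N_h·S_h = 4600·9292.47 = 42745362.00
  stratum 2: N_h·S_h = 2900·4652.29 = 13491641.00
Σ N_h S_h = 56237003.00
n for stratum 1 = 401·42745362.00/56237003.00 = 304.797 → 305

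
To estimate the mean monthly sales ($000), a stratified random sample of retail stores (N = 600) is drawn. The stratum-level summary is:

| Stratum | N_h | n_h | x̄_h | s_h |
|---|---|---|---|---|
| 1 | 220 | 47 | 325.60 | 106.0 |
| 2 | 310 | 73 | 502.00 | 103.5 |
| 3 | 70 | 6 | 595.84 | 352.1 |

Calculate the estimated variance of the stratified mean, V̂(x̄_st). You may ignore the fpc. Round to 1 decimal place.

V̂(x̄_st) ≈ 352.6

V̂(x̄_st) = Σ W_h² s_h²/n_h, with W_h = N_h/N and N = 600:
  stratum 1: (220/600)²·106.0²/47 = 32.1408
  stratum 2: (310/600)²·103.5²/73 = 39.1723
  stratum 3: (70/600)²·352.1²/6 = 281.238
V̂(x̄_st) = 352.551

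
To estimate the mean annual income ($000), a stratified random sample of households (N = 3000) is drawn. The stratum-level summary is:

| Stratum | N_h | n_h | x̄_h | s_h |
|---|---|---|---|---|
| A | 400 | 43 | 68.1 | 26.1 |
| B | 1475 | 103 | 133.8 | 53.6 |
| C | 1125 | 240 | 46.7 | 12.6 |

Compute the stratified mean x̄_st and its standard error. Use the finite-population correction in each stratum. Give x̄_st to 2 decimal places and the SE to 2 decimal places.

x̄_st ≈ 92.38, SE ≈ 2.57

x̄_st = Σ W_h x̄_h = (400·68.1 + 1475·133.8 + 1125·46.7)/3000 = 92.37750
V̂(x̄_st) = Σ W_h² (1 − n_h/N_h) s_h²/n_h, with W_h = N_h/N and N = 3000:
  stratum A: (400/3000)²·(1 − 43/400)·26.1²/43 = 0.251361
  stratum B: (1475/3000)²·(1 − 103/1475)·53.6²/103 = 6.27185
  stratum C: (1125/3000)²·(1 − 240/1125)·12.6²/240 = 0.0731784
V̂(x̄_st) = 6.59639
SE(x̄_st) = √6.59639 = 2.56834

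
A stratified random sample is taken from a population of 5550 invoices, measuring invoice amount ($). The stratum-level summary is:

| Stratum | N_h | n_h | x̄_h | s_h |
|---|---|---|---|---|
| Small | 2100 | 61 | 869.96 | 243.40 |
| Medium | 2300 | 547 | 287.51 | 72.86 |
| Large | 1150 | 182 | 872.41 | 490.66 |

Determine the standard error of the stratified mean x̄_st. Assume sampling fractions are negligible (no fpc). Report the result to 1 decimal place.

V̂(x̄_st) = Σ W_h² s_h²/n_h, with W_h = N_h/N and N = 5550:
  stratum Small: (2100/5550)²·243.40²/61 = 139.048
  stratum Medium: (2300/5550)²·72.86²/547 = 1.66671
  stratum Large: (1150/5550)²·490.66²/182 = 56.7936
V̂(x̄_st) = 197.508
SE(x̄_st) = √197.508 = 14.0538

SE(x̄_st) ≈ 14.1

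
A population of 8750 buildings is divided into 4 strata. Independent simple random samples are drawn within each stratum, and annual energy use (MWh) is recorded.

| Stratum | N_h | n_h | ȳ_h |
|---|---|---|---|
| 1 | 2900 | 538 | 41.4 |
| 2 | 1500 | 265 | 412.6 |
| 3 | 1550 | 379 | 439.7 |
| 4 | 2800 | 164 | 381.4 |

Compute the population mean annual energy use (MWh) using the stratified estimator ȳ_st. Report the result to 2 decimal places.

ȳ_st ≈ 284.39

N = Σ N_h = 8750. Stratum weights W_h = N_h/N.
ȳ_st = (2900·41.4 + 1500·412.6 + 1550·439.7 + 2800·381.4) / 8750 = 284.3903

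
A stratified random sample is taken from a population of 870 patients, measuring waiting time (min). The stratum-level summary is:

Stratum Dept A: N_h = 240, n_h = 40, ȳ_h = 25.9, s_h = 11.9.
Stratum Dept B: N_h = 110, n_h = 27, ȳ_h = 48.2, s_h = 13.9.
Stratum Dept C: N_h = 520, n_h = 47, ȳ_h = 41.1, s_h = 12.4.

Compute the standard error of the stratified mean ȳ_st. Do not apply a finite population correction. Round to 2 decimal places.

SE(ȳ_st) ≈ 1.25

V̂(ȳ_st) = Σ W_h² s_h²/n_h, with W_h = N_h/N and N = 870:
  stratum Dept A: (240/870)²·11.9²/40 = 0.269413
  stratum Dept B: (110/870)²·13.9²/27 = 0.114396
  stratum Dept C: (520/870)²·12.4²/47 = 1.16873
V̂(ȳ_st) = 1.55254
SE(ȳ_st) = √1.55254 = 1.24601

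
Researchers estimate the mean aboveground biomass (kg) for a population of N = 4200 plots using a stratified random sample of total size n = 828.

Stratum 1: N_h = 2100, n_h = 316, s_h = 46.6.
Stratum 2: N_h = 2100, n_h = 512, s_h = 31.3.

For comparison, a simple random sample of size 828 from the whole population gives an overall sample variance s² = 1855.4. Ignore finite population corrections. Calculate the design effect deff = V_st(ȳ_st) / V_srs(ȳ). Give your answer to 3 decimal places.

V̂(ȳ_st) = Σ W_h² s_h²/n_h, with W_h = N_h/N and N = 4200:
  stratum 1: (2100/4200)²·46.6²/316 = 1.71801
  stratum 2: (2100/4200)²·31.3²/512 = 0.478364
V_st = 2.19637
V_srs = s²/n = 1855.4/828 = 2.24082
deff = V_st / V_srs = 2.19637/2.24082 = 0.9802

deff ≈ 0.980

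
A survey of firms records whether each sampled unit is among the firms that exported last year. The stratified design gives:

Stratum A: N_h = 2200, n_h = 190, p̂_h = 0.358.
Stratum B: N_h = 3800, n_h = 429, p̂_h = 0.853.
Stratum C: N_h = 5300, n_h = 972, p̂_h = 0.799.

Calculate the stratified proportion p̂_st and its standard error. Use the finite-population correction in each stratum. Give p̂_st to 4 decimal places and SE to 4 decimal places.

p̂_st ≈ 0.7313, SE ≈ 0.0101

N = 11300; stratum weights W_h = N_h/N.
p̂_st = Σ W_h p̂_h = (2200·0.358 + 3800·0.853 + 5300·0.799)/11300 = 0.73130
V̂(p̂_st) = Σ W_h² (1 − n_h/N_h) p̂_h(1−p̂_h)/(n_h−1):
  stratum A: (2200/11300)²·(1 − 190/2200)·0.358·0.642/189 = 4.21132e-05
  stratum B: (3800/11300)²·(1 − 429/3800)·0.853·0.147/428 = 2.93906e-05
  stratum C: (5300/11300)²·(1 − 972/5300)·0.799·0.201/971 = 2.97119e-05
V̂(p̂_st) = 0.000101216; SE = √V̂ = 0.0100606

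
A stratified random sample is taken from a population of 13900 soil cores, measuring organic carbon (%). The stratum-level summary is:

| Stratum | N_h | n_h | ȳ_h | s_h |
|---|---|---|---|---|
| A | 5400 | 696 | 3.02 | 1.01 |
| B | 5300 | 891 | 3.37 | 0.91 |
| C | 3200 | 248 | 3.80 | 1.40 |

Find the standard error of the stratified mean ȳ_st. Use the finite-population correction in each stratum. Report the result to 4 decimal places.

V̂(ȳ_st) = Σ W_h² (1 − n_h/N_h) s_h²/n_h, with W_h = N_h/N and N = 13900:
  stratum A: (5400/13900)²·(1 − 696/5400)·1.01²/696 = 0.000192693
  stratum B: (5300/13900)²·(1 − 891/5300)·0.91²/891 = 0.000112407
  stratum C: (3200/13900)²·(1 − 248/3200)·1.40²/248 = 0.000386404
V̂(ȳ_st) = 0.000691503
SE(ȳ_st) = √0.000691503 = 0.0262964

SE(ȳ_st) ≈ 0.0263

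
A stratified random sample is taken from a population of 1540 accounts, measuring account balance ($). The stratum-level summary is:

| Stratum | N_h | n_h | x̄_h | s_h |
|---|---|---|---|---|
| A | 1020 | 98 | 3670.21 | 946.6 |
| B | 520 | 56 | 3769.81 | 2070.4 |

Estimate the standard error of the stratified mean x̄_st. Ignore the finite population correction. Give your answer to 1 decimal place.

V̂(x̄_st) = Σ W_h² s_h²/n_h, with W_h = N_h/N and N = 1540:
  stratum A: (1020/1540)²·946.6²/98 = 4011.12
  stratum B: (520/1540)²·2070.4²/56 = 8727.42
V̂(x̄_st) = 12738.5
SE(x̄_st) = √12738.5 = 112.865

SE(x̄_st) ≈ 112.9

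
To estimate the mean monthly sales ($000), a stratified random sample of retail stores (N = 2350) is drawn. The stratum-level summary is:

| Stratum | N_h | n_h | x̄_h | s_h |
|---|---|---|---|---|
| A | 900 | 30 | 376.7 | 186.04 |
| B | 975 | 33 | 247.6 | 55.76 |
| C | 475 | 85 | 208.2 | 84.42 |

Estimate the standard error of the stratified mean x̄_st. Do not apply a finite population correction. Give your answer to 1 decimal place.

SE(x̄_st) ≈ 13.7

V̂(x̄_st) = Σ W_h² s_h²/n_h, with W_h = N_h/N and N = 2350:
  stratum A: (900/2350)²·186.04²/30 = 169.216
  stratum B: (975/2350)²·55.76²/33 = 16.2183
  stratum C: (475/2350)²·84.42²/85 = 3.42549
V̂(x̄_st) = 188.86
SE(x̄_st) = √188.86 = 13.7426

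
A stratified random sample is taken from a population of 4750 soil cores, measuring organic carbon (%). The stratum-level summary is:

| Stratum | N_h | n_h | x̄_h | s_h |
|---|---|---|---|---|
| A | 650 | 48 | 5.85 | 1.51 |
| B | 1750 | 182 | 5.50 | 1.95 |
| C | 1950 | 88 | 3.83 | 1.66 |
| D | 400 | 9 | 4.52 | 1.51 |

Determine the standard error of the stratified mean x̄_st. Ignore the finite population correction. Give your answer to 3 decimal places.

SE(x̄_st) ≈ 0.104

V̂(x̄_st) = Σ W_h² s_h²/n_h, with W_h = N_h/N and N = 4750:
  stratum A: (650/4750)²·1.51²/48 = 0.000889513
  stratum B: (1750/4750)²·1.95²/182 = 0.00283587
  stratum C: (1950/4750)²·1.66²/88 = 0.00527735
  stratum D: (400/4750)²·1.51²/9 = 0.00179657
V̂(x̄_st) = 0.0107993
SE(x̄_st) = √0.0107993 = 0.10392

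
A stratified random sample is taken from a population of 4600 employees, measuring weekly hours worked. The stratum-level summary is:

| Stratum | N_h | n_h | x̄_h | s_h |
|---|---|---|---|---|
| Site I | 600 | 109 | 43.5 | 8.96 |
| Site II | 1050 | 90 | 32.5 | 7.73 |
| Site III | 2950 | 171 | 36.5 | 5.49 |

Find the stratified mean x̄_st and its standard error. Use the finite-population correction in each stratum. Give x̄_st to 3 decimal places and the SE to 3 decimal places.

x̄_st = Σ W_h x̄_h = (600·43.5 + 1050·32.5 + 2950·36.5)/4600 = 36.50000
V̂(x̄_st) = Σ W_h² (1 − n_h/N_h) s_h²/n_h, with W_h = N_h/N and N = 4600:
  stratum Site I: (600/4600)²·(1 − 109/600)·8.96²/109 = 0.0102543
  stratum Site II: (1050/4600)²·(1 − 90/1050)·7.73²/90 = 0.0316272
  stratum Site III: (2950/4600)²·(1 − 171/2950)·5.49²/171 = 0.0682879
V̂(x̄_st) = 0.110169
SE(x̄_st) = √0.110169 = 0.331918

x̄_st ≈ 36.500, SE ≈ 0.332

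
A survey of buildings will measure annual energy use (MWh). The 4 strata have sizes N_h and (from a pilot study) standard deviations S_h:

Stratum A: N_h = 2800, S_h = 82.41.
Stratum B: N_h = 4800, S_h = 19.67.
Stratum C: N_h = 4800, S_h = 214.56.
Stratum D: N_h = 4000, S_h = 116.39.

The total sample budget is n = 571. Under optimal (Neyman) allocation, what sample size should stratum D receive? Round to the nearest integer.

146

Neyman allocation: n_h = n · N_h S_h / Σ N_i S_i, with n = 571.
  stratum A: N_h·S_h = 2800·82.41 = 230748.00
  stratum B: N_h·S_h = 4800·19.67 = 94416.00
  stratum C: N_h·S_h = 4800·214.56 = 1029888.00
  stratum D: N_h·S_h = 4000·116.39 = 465560.00
Σ N_h S_h = 1820612.00
n for stratum D = 571·465560.00/1820612.00 = 146.014 → 146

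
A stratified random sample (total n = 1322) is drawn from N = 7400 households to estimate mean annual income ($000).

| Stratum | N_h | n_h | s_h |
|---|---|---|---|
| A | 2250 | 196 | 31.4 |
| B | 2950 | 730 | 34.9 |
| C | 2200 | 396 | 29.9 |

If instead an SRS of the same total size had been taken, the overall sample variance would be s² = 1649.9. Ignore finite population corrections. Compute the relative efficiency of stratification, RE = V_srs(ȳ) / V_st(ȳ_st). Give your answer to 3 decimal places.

RE ≈ 1.342

V̂(ȳ_st) = Σ W_h² s_h²/n_h, with W_h = N_h/N and N = 7400:
  stratum A: (2250/7400)²·31.4²/196 = 0.465056
  stratum B: (2950/7400)²·34.9²/730 = 0.26516
  stratum C: (2200/7400)²·29.9²/396 = 0.19954
V_st = 0.929755
V_srs = s²/n = 1649.9/1322 = 1.24803
Relative efficiency = V_srs / V_st = 1.24803/0.929755 = 1.3423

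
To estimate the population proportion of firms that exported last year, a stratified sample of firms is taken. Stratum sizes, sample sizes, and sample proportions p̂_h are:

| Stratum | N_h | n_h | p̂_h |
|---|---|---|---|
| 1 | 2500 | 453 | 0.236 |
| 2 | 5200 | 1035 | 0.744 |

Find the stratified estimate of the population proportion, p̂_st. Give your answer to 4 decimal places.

p̂_st ≈ 0.5791

N = 7700; stratum weights W_h = N_h/N.
p̂_st = Σ W_h p̂_h = (2500·0.236 + 5200·0.744)/7700 = 0.57906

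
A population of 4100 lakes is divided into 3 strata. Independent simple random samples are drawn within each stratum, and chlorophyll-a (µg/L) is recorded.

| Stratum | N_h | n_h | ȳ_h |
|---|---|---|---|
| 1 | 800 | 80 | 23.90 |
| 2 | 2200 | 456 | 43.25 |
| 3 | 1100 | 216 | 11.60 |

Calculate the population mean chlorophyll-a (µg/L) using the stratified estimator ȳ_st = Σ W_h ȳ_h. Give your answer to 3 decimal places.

ȳ_st ≈ 30.983

N = Σ N_h = 4100. Stratum weights W_h = N_h/N.
ȳ_st = (800·23.90 + 2200·43.25 + 1100·11.60) / 4100 = 30.98293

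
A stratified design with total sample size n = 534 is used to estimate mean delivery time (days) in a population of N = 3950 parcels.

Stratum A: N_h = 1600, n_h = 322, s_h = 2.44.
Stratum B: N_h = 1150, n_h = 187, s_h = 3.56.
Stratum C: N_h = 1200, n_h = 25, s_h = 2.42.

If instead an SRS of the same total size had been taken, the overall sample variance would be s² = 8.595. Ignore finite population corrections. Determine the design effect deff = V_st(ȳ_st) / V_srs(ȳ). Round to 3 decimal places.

deff ≈ 1.889

V̂(ȳ_st) = Σ W_h² s_h²/n_h, with W_h = N_h/N and N = 3950:
  stratum A: (1600/3950)²·2.44²/322 = 0.00303368
  stratum B: (1150/3950)²·3.56²/187 = 0.0057446
  stratum C: (1200/3950)²·2.42²/25 = 0.0216202
V_st = 0.0303984
V_srs = s²/n = 8.595/534 = 0.0160955
deff = V_st / V_srs = 0.0303984/0.0160955 = 1.8886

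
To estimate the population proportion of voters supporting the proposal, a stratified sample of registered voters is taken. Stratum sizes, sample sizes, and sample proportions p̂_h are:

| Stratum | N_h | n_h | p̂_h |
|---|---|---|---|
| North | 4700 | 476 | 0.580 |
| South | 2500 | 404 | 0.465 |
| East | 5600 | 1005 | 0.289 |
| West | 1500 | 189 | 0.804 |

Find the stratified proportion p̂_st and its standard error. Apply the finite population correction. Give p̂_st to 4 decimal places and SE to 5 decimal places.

N = 14300; stratum weights W_h = N_h/N.
p̂_st = Σ W_h p̂_h = (4700·0.580 + 2500·0.465 + 5600·0.289 + 1500·0.804)/14300 = 0.46943
V̂(p̂_st) = Σ W_h² (1 − n_h/N_h) p̂_h(1−p̂_h)/(n_h−1):
  stratum North: (4700/14300)²·(1 − 476/4700)·0.580·0.420/475 = 4.9789e-05
  stratum South: (2500/14300)²·(1 − 404/2500)·0.465·0.535/403 = 1.58183e-05
  stratum East: (5600/14300)²·(1 − 1005/5600)·0.289·0.711/1004 = 2.57534e-05
  stratum West: (1500/14300)²·(1 − 189/1500)·0.804·0.196/188 = 8.06076e-06
V̂(p̂_st) = 9.94215e-05; SE = √V̂ = 0.00997103

p̂_st ≈ 0.4694, SE ≈ 0.00997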